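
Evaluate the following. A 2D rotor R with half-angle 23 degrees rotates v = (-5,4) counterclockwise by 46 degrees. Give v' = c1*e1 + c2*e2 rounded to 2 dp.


Rotor R = cos(23deg) - sin(23deg)*e12
Rotation angle theta = 2 * 23 = 46 degrees
v' = R*v*~R rotates v by theta.
cos(46deg) = 0.6947, sin(46deg) = 0.7193
v'_1 = -5*cos(46deg) - 4*sin(46deg)
= -5*0.6947 - 4*0.7193
= -6.35
v'_2 = -5*sin(46deg) + 4*cos(46deg)
= -5*0.7193 + 4*0.6947
= -0.82
v' = -6.35*e1 - 0.82*e2


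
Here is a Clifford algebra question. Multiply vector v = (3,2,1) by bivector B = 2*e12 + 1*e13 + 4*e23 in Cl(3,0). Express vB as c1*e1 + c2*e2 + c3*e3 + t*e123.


vB has grade-1 (vector) and grade-3 (trivector) parts: vB = (v _| B) + (v ^ B).
Vector part <vB>_1:
  e1: -v2*b12 - v3*b13 = -(2)*(2) - (1)*(1) = -5
  e2: v1*b12 - v3*b23 = (3)*(2) - (1)*(4) = 2
  e3: v1*b13 + v2*b23 = (3)*(1) + (2)*(4) = 11
Trivector part <vB>_3:
  e123: v1*b23 - v2*b13 + v3*b12 = (3)*(4) - (2)*(1) + (1)*(2) = 12
vB = -5*e1 + 2*e2 + 11*e3 + 12*e123


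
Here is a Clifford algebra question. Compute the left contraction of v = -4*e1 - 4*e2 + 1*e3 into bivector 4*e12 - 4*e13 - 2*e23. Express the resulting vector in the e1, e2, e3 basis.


Left contraction v _| B = <vB>_1 (grade-1 part of the geometric product vB).
Using e1_|e12 = e2, e2_|e12 = -e1, e1_|e13 = e3, e3_|e13 = -e1, e2_|e23 = e3, e3_|e23 = -e2:
e1 coeff: -v2*b12 - v3*b13 = -(-4)*(4) - (1)*(-4) = 20
e2 coeff: v1*b12 - v3*b23 = (-4)*(4) - (1)*(-2) = -14
e3 coeff: v1*b13 + v2*b23 = (-4)*(-4) + (-4)*(-2) = 24
v _| B = 20*e1 - 14*e2 + 24*e3


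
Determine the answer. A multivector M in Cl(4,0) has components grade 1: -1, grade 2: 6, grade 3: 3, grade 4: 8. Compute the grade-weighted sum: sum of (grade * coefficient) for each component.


Grade-weighted sum = sum of grade_k * coefficient_k
1*(-1) = -1
2*6 = 12
3*3 = 9
4*8 = 32
Total = -1 + 12 + 9 + 32 = 52


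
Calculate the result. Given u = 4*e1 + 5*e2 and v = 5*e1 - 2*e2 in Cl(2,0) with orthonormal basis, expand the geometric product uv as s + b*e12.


Expand: (4*e1 + 5*e2)(5*e1 - 2*e2)
= 4*5*e1e1 + 4*(-2)*e1e2 + 5*5*e2e1 + 5*(-2)*e2e2
Using e1^2 = e2^2 = 1, e2e1 = -e1e2:
Scalar part s = 4*5 + 5*(-2) = 20 + (-10) = 10
Bivector part b = 4*(-2) - 5*5 = -8 - 25 = -33
uv = 10 - 33*e12


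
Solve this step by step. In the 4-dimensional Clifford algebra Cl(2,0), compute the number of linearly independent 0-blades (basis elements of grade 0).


Number of grade-k basis blades in Cl(p,q) with n = p + q is C(n, k).
n = 2 + 0 = 2
C(2, 0) = 2! / (0! * 2!)
= 2 / (1 * 2)
= 1


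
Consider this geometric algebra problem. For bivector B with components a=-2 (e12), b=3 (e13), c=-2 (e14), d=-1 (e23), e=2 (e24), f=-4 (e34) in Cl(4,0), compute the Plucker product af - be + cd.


Plucker relation: af - be + cd
a*f = (-2)*(-4) = 8
b*e = 3*2 = 6
c*d = (-2)*(-1) = 2
af - be + cd = 8 - 6 + 2
= 4


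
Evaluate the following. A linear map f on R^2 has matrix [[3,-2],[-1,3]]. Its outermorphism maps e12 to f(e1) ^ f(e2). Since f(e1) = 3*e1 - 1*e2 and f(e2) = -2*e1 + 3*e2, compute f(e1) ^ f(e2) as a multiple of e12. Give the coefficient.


The outermorphism of a linear map f sends e1^e2 to f(e1)^f(e2).
f(e1) = 3*e1 - 1*e2
f(e2) = -2*e1 + 3*e2
f(e1) ^ f(e2) = (3*e1 - 1*e2) ^ (-2*e1 + 3*e2)
= 3*3*e12 + (-1)*(-2)*e21
= (9 - 2)*e12
= 7*e12
Coefficient = 7


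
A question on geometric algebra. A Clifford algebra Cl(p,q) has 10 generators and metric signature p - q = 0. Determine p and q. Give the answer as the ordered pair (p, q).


We need p + q = 10 and p - q = 0.
Adding: 2p = 10 + 0 = 10, so p = 5.
Then q = 10 - 5 = 5.
(p, q) = (5, 5)


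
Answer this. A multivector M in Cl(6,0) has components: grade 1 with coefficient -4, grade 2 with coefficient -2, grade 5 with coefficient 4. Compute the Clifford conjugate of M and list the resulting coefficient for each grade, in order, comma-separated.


Clifford conjugate sign for grade k: (-1)^(k(k+1)/2)
Grade 1: (-1)^(1*2/2) = (-1)^1 = -1, coeff -4 -> 4
Grade 2: (-1)^(2*3/2) = (-1)^3 = -1, coeff -2 -> 2
Grade 5: (-1)^(5*6/2) = (-1)^15 = -1, coeff 4 -> -4
Conjugated coefficients: 4, 2, -4


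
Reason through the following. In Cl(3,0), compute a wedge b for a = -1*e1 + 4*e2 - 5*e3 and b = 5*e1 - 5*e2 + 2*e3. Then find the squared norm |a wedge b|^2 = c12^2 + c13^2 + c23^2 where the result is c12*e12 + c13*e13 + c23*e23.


a wedge b = (a1*b2 - a2*b1)*e12 + (a1*b3 - a3*b1)*e13 + (a2*b3 - a3*b2)*e23
e12 coeff: (-1)*(-5) - 4*5 = 5 - 20 = -15
e13 coeff: (-1)*2 - (-5)*5 = -2 - (-25) = 23
e23 coeff: 4*2 - (-5)*(-5) = 8 - 25 = -17
|a wedge b|^2 = (-15)^2 + 23^2 + (-17)^2
= 225 + 529 + 289
= 1043


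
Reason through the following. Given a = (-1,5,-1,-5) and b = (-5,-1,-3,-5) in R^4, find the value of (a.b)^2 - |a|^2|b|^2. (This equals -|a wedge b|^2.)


a . b = (-1)*(-5) + 5*(-1) + (-1)*(-3) + (-5)*(-5)
= 5 + (-5) + 3 + 25 = 28
|a|^2 = (-1)^2 + 5^2 + (-1)^2 + (-5)^2 = 52
|b|^2 = (-5)^2 + (-1)^2 + (-3)^2 + (-5)^2 = 60
(a.b)^2 = 28^2 = 784
|a|^2 * |b|^2 = 52 * 60 = 3120
Result = 784 - 3120 = -2336


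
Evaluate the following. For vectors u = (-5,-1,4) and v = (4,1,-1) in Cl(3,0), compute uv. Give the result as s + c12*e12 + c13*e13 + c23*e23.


In Cl(3,0): e_i^2 = 1, e_ie_j = -e_je_i for i != j.
Scalar part = u . v = (-5)*4 + (-1)*1 + 4*(-1)
= -20 + (-1) + (-4) = -25
e12 coeff = (-5)*1 - (-1)*4 = -5 - (-4) = -1
e13 coeff = (-5)*(-1) - 4*4 = 5 - 16 = -11
e23 coeff = (-1)*(-1) - 4*1 = 1 - 4 = -3
uv = -25 - 1*e12 - 11*e13 - 3*e23


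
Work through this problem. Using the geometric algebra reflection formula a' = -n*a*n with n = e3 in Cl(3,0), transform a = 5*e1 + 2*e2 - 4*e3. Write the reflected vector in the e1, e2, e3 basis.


Reflection formula: a' = -n*a*n, with n = e3 (unit vector, n^2 = 1).
For reflection through hyperplane perp to e3:
The component along e3 flips sign, others stay.
a = (5, 2, -4)
a' = (5, 2, 4)
a' = 5*e1 + 2*e2 + 4*e3


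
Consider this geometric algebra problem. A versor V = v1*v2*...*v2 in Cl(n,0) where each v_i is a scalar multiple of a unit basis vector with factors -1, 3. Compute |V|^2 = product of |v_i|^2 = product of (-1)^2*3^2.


Each vector v_i has |v_i|^2 = s_i^2
Squared scales: (-1)^2 = 1, 3^2 = 9
|V|^2 = 1 * 9
= 9


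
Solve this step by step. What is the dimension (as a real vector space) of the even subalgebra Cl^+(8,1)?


Even subalgebra dimension = 2^(n-1)
n = 8 + 1 = 9
2^(9 - 1) = 2^8 = 256
Verification: sum of C(9,k) for even k = 1 + 36 + 126 + 84 + 9 = 256
Result = 256


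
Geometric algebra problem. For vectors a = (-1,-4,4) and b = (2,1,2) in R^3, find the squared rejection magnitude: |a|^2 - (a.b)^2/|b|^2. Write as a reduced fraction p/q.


|a|^2 = (-1)^2 + (-4)^2 + 4^2 = 33
|b|^2 = 2^2 + 1^2 + 2^2 = 9
a . b = (-1)*2 + (-4)*1 + 4*2 = 2
(a.b)^2 = 2^2 = 4
|rej|^2 = 33 - 4/9
= (297 - 4)/9
= 293/9
In lowest terms: 293/9


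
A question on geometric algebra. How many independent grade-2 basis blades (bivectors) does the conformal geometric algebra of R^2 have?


The conformal model of R^2 uses Cl(3,1) with m = 2 + 2 = 4 generators.
Number of grade-2 blades = C(m, 2) = C(4, 2)
= 4*3/2 = 6


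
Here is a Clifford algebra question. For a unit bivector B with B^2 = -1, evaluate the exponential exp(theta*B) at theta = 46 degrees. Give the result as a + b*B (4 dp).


For a unit bivector B with B^2 = -1, the exponential series gives
e^(theta*B) = cos(theta) + sin(theta)*B (the GA analogue of Euler's formula).
theta = 46 degrees = 0.802851 rad
cos(46 deg) = 0.6947
sin(46 deg) = 0.7193
exp(theta*B) = 0.6947 + 0.7193*B


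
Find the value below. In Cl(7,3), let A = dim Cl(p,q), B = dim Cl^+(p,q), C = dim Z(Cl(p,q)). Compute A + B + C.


n = 7 + 3 = 10
Total dim = 2^10 = 1024
Even subalgebra dim = 2^9 = 512
n is even, so center dim = 1
Sum = 1024 + 512 + 1 = 1537


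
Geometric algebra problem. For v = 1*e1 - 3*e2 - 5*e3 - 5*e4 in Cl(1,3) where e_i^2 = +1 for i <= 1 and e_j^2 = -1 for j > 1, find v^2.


v^2 = sum of c_i^2 * e_i^2
Positive signature terms (e_i^2 = +1): 1^2 = 1
Negative signature terms (e_j^2 = -1): (-3)^2 + (-5)^2 + (-5)^2 = 59
v^2 = 1 - 59 = -58


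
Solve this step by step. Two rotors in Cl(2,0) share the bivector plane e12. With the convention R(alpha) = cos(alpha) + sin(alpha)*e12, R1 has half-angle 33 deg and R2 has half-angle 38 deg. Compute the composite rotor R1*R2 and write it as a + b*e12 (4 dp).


Same-plane rotors commute and their half-angles add:
R1*R2 = cos(a1 + a2) + sin(a1 + a2)*e12.
a1 + a2 = 33 + 38 = 71 deg
cos(71 deg) = 0.3256
sin(71 deg) = 0.9455
R1*R2 = 0.3256 + 0.9455*e12


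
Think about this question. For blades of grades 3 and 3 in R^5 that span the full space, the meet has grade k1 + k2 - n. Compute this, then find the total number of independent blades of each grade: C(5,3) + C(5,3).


Meet grade = grade(A) + grade(B) - n
= 3 + 3 - 5 = 1
C(5,3) = 10
C(5,3) = 10
dim_A + dim_B = 10 + 10 = 20


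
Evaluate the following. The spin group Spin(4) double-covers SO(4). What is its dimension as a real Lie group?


Spin(n) double-covers SO(n); both have Lie algebra so(n) of dimension n(n-1)/2.
n = 4
n(n-1) = 4 * 3 = 12
dim Spin(4) = 12/2 = 6


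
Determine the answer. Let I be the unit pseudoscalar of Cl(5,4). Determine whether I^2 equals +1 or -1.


The pseudoscalar I = e1...e_n (product of all n generators) of Cl(p,q) satisfies I^2 = (-1)^(q + n(n-1)/2).
p = 5, q = 4, n = p + q = 9
n(n-1)/2 = 9 * 8 / 2 = 36
Exponent = q + n(n-1)/2 = 4 + 36 = 40
I^2 = (-1)^40 = +1


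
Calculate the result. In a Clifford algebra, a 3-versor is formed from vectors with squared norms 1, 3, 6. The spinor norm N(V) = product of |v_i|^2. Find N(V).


Spinor norm N(V) = |v1|^2 * |v2|^2 * ... * |v3|^2
= 1 * 3 * 6
Running product: 1, 3, 18
N(V) = 18


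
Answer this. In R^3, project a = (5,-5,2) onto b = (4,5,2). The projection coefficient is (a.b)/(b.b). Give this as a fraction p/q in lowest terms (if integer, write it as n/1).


Projection coefficient = (a . b) / (b . b)
a . b = 5*4 + (-5)*5 + 2*2
= 20 + (-25) + 4 = -1
b . b = 4^2 + 5^2 + 2^2
= 16 + 25 + 4 = 45
Coefficient = -1/45
In lowest terms: -1/45


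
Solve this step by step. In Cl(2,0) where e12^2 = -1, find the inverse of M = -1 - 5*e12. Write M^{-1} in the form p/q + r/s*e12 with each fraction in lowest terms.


M = -1 - 5*e12, where e12^2 = -1.
Since M commutes with its reverse ~M = a - b*e12, M * ~M = a^2 - b^2*e12^2 = a^2 + b^2.
So M^{-1} = ~M / (a^2 + b^2) = (a - b*e12)/(a^2 + b^2).
a^2 + b^2 = 1 + 25 = 26
Scalar part = -1/26 = -1/26
Bivector coeff = 5/26 = 5/26
M^{-1} = -1/26 + 5/26*e12


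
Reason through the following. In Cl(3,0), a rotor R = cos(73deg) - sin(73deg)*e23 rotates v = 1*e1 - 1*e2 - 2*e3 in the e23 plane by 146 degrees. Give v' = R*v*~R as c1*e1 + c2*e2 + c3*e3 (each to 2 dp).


Rotor R = cos(73deg) - sin(73deg)*e23
Rotation angle theta = 2 * 73 = 146 degrees in the e23 plane (e2 -> e3).
The component perpendicular to the plane (e1) is invariant: v'_1 = v1 = 1.00
cos(146deg) = -0.8290, sin(146deg) = 0.5592
v'_2 = v2*cos(theta) - v3*sin(theta) = -1*(-0.8290) - (-2)*0.5592 = 1.95
v'_3 = v2*sin(theta) + v3*cos(theta) = -1*0.5592 + (-2)*(-0.8290) = 1.10
v' = 1.00*e1 + 1.95*e2 + 1.10*e3


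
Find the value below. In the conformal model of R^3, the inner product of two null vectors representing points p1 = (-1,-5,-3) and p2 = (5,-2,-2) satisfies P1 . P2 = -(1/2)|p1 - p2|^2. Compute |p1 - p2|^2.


p1 - p2 = (-6, -3, -1)
|p1 - p2|^2 = (-6)^2 + (-3)^2 + (-1)^2
= 36 + 9 + 1
= 46


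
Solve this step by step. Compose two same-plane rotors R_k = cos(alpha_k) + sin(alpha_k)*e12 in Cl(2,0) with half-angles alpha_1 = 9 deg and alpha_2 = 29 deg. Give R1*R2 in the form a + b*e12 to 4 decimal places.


Same-plane rotors commute and their half-angles add:
R1*R2 = cos(a1 + a2) + sin(a1 + a2)*e12.
a1 + a2 = 9 + 29 = 38 deg
cos(38 deg) = 0.7880
sin(38 deg) = 0.6157
R1*R2 = 0.7880 + 0.6157*e12


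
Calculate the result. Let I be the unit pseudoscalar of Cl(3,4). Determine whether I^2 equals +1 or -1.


The pseudoscalar I = e1...e_n (product of all n generators) of Cl(p,q) satisfies I^2 = (-1)^(q + n(n-1)/2).
p = 3, q = 4, n = p + q = 7
n(n-1)/2 = 7 * 6 / 2 = 21
Exponent = q + n(n-1)/2 = 4 + 21 = 25
I^2 = (-1)^25 = -1


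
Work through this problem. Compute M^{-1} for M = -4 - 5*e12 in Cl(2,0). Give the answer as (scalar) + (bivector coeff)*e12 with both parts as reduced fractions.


M = -4 - 5*e12, where e12^2 = -1.
Since M commutes with its reverse ~M = a - b*e12, M * ~M = a^2 - b^2*e12^2 = a^2 + b^2.
So M^{-1} = ~M / (a^2 + b^2) = (a - b*e12)/(a^2 + b^2).
a^2 + b^2 = 16 + 25 = 41
Scalar part = -4/41 = -4/41
Bivector coeff = 5/41 = 5/41
M^{-1} = -4/41 + 5/41*e12


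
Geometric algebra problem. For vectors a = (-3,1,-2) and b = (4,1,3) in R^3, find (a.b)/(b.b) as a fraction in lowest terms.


Projection coefficient = (a . b) / (b . b)
a . b = (-3)*4 + 1*1 + (-2)*3
= -12 + 1 + (-6) = -17
b . b = 4^2 + 1^2 + 3^2
= 16 + 1 + 9 = 26
Coefficient = -17/26
In lowest terms: -17/26


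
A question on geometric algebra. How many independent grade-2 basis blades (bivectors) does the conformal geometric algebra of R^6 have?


The conformal model of R^6 uses Cl(7,1) with m = 6 + 2 = 8 generators.
Number of grade-2 blades = C(m, 2) = C(8, 2)
= 8*7/2 = 28


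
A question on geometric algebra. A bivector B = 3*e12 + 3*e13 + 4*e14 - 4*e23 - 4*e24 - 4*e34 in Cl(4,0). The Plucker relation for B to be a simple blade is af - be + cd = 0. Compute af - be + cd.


Plucker relation: af - be + cd
a*f = 3*(-4) = -12
b*e = 3*(-4) = -12
c*d = 4*(-4) = -16
af - be + cd = -12 - (-12) + (-16)
= -16


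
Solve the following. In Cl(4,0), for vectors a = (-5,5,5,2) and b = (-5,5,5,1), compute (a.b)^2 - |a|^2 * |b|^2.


a . b = (-5)*(-5) + 5*5 + 5*5 + 2*1
= 25 + 25 + 25 + 2 = 77
|a|^2 = (-5)^2 + 5^2 + 5^2 + 2^2 = 79
|b|^2 = (-5)^2 + 5^2 + 5^2 + 1^2 = 76
(a.b)^2 = 77^2 = 5929
|a|^2 * |b|^2 = 79 * 76 = 6004
Result = 5929 - 6004 = -75


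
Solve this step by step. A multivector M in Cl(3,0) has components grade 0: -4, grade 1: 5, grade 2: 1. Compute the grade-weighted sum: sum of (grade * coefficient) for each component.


Grade-weighted sum = sum of grade_k * coefficient_k
0*(-4) = 0
1*5 = 5
2*1 = 2
Total = 0 + 5 + 2 = 7


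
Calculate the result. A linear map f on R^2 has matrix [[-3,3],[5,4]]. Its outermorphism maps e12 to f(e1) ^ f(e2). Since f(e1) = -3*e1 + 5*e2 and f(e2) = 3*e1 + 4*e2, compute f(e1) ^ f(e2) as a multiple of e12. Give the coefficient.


The outermorphism of a linear map f sends e1^e2 to f(e1)^f(e2).
f(e1) = -3*e1 + 5*e2
f(e2) = 3*e1 + 4*e2
f(e1) ^ f(e2) = (-3*e1 + 5*e2) ^ (3*e1 + 4*e2)
= (-3)*4*e12 + 5*3*e21
= (-12 - 15)*e12
= -27*e12
Coefficient = -27


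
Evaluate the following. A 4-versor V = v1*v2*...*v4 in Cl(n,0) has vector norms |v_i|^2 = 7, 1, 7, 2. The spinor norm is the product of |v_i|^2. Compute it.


Spinor norm N(V) = |v1|^2 * |v2|^2 * ... * |v4|^2
= 7 * 1 * 7 * 2
Running product: 7, 7, 49, 98
N(V) = 98


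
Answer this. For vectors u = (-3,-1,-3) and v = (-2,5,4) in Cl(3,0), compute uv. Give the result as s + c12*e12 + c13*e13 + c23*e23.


In Cl(3,0): e_i^2 = 1, e_ie_j = -e_je_i for i != j.
Scalar part = u . v = (-3)*(-2) + (-1)*5 + (-3)*4
= 6 + (-5) + (-12) = -11
e12 coeff = (-3)*5 - (-1)*(-2) = -15 - 2 = -17
e13 coeff = (-3)*4 - (-3)*(-2) = -12 - 6 = -18
e23 coeff = (-1)*4 - (-3)*5 = -4 - (-15) = 11
uv = -11 - 17*e12 - 18*e13 + 11*e23


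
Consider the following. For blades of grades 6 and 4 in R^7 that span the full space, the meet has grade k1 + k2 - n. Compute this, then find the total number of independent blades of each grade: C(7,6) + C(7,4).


Meet grade = grade(A) + grade(B) - n
= 6 + 4 - 7 = 3
C(7,6) = 7
C(7,4) = 35
dim_A + dim_B = 7 + 35 = 42


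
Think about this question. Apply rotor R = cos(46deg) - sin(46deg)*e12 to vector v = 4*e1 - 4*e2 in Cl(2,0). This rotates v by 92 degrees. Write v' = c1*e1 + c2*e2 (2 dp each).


Rotor R = cos(46deg) - sin(46deg)*e12
Rotation angle theta = 2 * 46 = 92 degrees
v' = R*v*~R rotates v by theta.
cos(92deg) = -0.0349, sin(92deg) = 0.9994
v'_1 = 4*cos(92deg) - (-4)*sin(92deg)
= 4*(-0.0349) - (-4)*0.9994
= 3.86
v'_2 = 4*sin(92deg) + (-4)*cos(92deg)
= 4*0.9994 + (-4)*(-0.0349)
= 4.14
v' = 3.86*e1 + 4.14*e2


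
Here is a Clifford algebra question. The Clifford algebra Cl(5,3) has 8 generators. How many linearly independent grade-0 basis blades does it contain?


Number of grade-k basis blades in Cl(p,q) with n = p + q is C(n, k).
n = 5 + 3 = 8
C(8, 0) = 8! / (0! * 8!)
= 40320 / (1 * 40320)
= 1


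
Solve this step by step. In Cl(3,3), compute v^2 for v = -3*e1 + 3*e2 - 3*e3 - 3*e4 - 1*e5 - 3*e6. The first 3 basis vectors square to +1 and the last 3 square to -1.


v^2 = sum of c_i^2 * e_i^2
Positive signature terms (e_i^2 = +1): (-3)^2 + 3^2 + (-3)^2 = 27
Negative signature terms (e_j^2 = -1): (-3)^2 + (-1)^2 + (-3)^2 = 19
v^2 = 27 - 19 = 8


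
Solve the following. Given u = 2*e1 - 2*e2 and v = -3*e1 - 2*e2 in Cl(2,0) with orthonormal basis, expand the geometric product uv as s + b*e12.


Expand: (2*e1 - 2*e2)(-3*e1 - 2*e2)
= 2*(-3)*e1e1 + 2*(-2)*e1e2 + (-2)*(-3)*e2e1 + (-2)*(-2)*e2e2
Using e1^2 = e2^2 = 1, e2e1 = -e1e2:
Scalar part s = 2*(-3) + (-2)*(-2) = -6 + 4 = -2
Bivector part b = 2*(-2) - (-2)*(-3) = -4 - 6 = -10
uv = -2 - 10*e12


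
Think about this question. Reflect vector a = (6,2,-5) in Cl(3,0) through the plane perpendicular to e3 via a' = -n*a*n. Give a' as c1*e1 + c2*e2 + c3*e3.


Reflection formula: a' = -n*a*n, with n = e3 (unit vector, n^2 = 1).
For reflection through hyperplane perp to e3:
The component along e3 flips sign, others stay.
a = (6, 2, -5)
a' = (6, 2, 5)
a' = 6*e1 + 2*e2 + 5*e3


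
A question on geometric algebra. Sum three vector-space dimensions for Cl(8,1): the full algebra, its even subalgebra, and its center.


n = 8 + 1 = 9
Total dim = 2^9 = 512
Even subalgebra dim = 2^8 = 256
n is odd, so center dim = 2
Sum = 512 + 256 + 2 = 770


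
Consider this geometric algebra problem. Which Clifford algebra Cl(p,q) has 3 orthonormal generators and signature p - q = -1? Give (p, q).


We need p + q = 3 and p - q = -1.
Adding: 2p = 3 + (-1) = 2, so p = 1.
Then q = 3 - 1 = 2.
(p, q) = (1, 2)


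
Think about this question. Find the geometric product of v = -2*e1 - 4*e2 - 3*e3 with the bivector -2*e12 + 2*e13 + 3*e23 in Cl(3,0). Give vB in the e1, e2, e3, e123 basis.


vB has grade-1 (vector) and grade-3 (trivector) parts: vB = (v _| B) + (v ^ B).
Vector part <vB>_1:
  e1: -v2*b12 - v3*b13 = -(-4)*(-2) - (-3)*(2) = -2
  e2: v1*b12 - v3*b23 = (-2)*(-2) - (-3)*(3) = 13
  e3: v1*b13 + v2*b23 = (-2)*(2) + (-4)*(3) = -16
Trivector part <vB>_3:
  e123: v1*b23 - v2*b13 + v3*b12 = (-2)*(3) - (-4)*(2) + (-3)*(-2) = 8
vB = -2*e1 + 13*e2 - 16*e3 + 8*e123


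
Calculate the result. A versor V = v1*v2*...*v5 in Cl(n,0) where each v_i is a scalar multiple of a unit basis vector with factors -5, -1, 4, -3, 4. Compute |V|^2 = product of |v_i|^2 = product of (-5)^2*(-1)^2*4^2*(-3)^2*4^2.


Each vector v_i has |v_i|^2 = s_i^2
Squared scales: (-5)^2 = 25, (-1)^2 = 1, 4^2 = 16, (-3)^2 = 9, 4^2 = 16
|V|^2 = 25 * 1 * 16 * 9 * 16
= 57600


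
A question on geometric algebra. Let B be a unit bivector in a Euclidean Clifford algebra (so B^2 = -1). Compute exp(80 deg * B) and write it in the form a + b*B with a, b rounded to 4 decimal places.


For a unit bivector B with B^2 = -1, the exponential series gives
e^(theta*B) = cos(theta) + sin(theta)*B (the GA analogue of Euler's formula).
theta = 80 degrees = 1.396263 rad
cos(80 deg) = 0.1736
sin(80 deg) = 0.9848
exp(theta*B) = 0.1736 + 0.9848*B


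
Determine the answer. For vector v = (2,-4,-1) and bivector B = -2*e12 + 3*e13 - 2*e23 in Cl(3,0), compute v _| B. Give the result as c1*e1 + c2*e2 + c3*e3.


Left contraction v _| B = <vB>_1 (grade-1 part of the geometric product vB).
Using e1_|e12 = e2, e2_|e12 = -e1, e1_|e13 = e3, e3_|e13 = -e1, e2_|e23 = e3, e3_|e23 = -e2:
e1 coeff: -v2*b12 - v3*b13 = -(-4)*(-2) - (-1)*(3) = -5
e2 coeff: v1*b12 - v3*b23 = (2)*(-2) - (-1)*(-2) = -6
e3 coeff: v1*b13 + v2*b23 = (2)*(3) + (-4)*(-2) = 14
v _| B = -5*e1 - 6*e2 + 14*e3


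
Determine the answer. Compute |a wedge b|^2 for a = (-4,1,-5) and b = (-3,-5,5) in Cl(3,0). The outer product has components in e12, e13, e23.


a wedge b = (a1*b2 - a2*b1)*e12 + (a1*b3 - a3*b1)*e13 + (a2*b3 - a3*b2)*e23
e12 coeff: (-4)*(-5) - 1*(-3) = 20 - (-3) = 23
e13 coeff: (-4)*5 - (-5)*(-3) = -20 - 15 = -35
e23 coeff: 1*5 - (-5)*(-5) = 5 - 25 = -20
|a wedge b|^2 = 23^2 + (-35)^2 + (-20)^2
= 529 + 1225 + 400
= 2154


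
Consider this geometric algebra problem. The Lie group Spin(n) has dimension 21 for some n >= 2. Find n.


dim Spin(n) = dim so(n) = n(n-1)/2.
Solve n(n-1)/2 = 21, i.e. n^2 - n - 42 = 0.
Discriminant = 1 + 8*21 = 169
n = (1 + sqrt(169))/2 = (1 + 13)/2 = 7


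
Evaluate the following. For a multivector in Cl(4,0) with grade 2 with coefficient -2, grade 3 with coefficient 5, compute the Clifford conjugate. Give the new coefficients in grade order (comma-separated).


Clifford conjugate sign for grade k: (-1)^(k(k+1)/2)
Grade 2: (-1)^(2*3/2) = (-1)^3 = -1, coeff -2 -> 2
Grade 3: (-1)^(3*4/2) = (-1)^6 = 1, coeff 5 -> 5
Conjugated coefficients: 2, 5


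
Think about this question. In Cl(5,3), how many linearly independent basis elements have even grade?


Even subalgebra dimension = 2^(n-1)
n = 5 + 3 = 8
2^(8 - 1) = 2^7 = 128
Verification: sum of C(8,k) for even k = 1 + 28 + 70 + 28 + 1 = 128
Result = 128


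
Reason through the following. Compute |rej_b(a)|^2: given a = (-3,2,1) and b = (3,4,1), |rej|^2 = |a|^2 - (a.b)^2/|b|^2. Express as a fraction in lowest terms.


|a|^2 = (-3)^2 + 2^2 + 1^2 = 14
|b|^2 = 3^2 + 4^2 + 1^2 = 26
a . b = (-3)*3 + 2*4 + 1*1 = 0
(a.b)^2 = 0^2 = 0
|rej|^2 = 14 - 0/26
= (364 - 0)/26
= 364/26
In lowest terms: 14/1


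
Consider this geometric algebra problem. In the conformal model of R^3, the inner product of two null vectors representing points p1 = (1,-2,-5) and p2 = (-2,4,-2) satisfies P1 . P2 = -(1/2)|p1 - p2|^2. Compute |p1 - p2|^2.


p1 - p2 = (3, -6, -3)
|p1 - p2|^2 = 3^2 + (-6)^2 + (-3)^2
= 9 + 36 + 9
= 54


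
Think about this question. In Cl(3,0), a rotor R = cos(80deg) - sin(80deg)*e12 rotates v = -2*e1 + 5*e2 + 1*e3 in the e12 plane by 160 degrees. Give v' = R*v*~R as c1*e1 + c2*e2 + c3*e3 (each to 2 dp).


Rotor R = cos(80deg) - sin(80deg)*e12
Rotation angle theta = 2 * 80 = 160 degrees in the e12 plane (e1 -> e2).
The component perpendicular to the plane (e3) is invariant: v'_3 = v3 = 1.00
cos(160deg) = -0.9397, sin(160deg) = 0.3420
v'_1 = v1*cos(theta) - v2*sin(theta) = -2*(-0.9397) - 5*0.3420 = 0.17
v'_2 = v1*sin(theta) + v2*cos(theta) = -2*0.3420 + 5*(-0.9397) = -5.38
v' = 0.17*e1 - 5.38*e2 + 1.00*e3


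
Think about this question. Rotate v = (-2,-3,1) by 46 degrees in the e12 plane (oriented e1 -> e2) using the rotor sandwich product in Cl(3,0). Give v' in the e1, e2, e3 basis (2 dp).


Rotor R = cos(23deg) - sin(23deg)*e12
Rotation angle theta = 2 * 23 = 46 degrees in the e12 plane (e1 -> e2).
The component perpendicular to the plane (e3) is invariant: v'_3 = v3 = 1.00
cos(46deg) = 0.6947, sin(46deg) = 0.7193
v'_1 = v1*cos(theta) - v2*sin(theta) = -2*0.6947 - (-3)*0.7193 = 0.77
v'_2 = v1*sin(theta) + v2*cos(theta) = -2*0.7193 + (-3)*0.6947 = -3.52
v' = 0.77*e1 - 3.52*e2 + 1.00*e3


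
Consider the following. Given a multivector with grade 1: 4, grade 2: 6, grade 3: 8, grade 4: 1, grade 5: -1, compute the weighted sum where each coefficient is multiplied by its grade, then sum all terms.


Grade-weighted sum = sum of grade_k * coefficient_k
1*4 = 4
2*6 = 12
3*8 = 24
4*1 = 4
5*(-1) = -5
Total = 4 + 12 + 24 + 4 + (-5) = 39


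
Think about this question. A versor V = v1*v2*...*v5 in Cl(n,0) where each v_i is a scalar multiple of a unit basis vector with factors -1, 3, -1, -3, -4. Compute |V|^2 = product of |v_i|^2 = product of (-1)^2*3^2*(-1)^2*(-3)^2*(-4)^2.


Each vector v_i has |v_i|^2 = s_i^2
Squared scales: (-1)^2 = 1, 3^2 = 9, (-1)^2 = 1, (-3)^2 = 9, (-4)^2 = 16
|V|^2 = 1 * 9 * 1 * 9 * 16
= 1296


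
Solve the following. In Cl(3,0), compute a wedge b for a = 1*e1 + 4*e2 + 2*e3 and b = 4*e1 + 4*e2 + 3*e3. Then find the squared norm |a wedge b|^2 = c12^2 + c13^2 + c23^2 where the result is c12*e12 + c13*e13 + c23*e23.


a wedge b = (a1*b2 - a2*b1)*e12 + (a1*b3 - a3*b1)*e13 + (a2*b3 - a3*b2)*e23
e12 coeff: 1*4 - 4*4 = 4 - 16 = -12
e13 coeff: 1*3 - 2*4 = 3 - 8 = -5
e23 coeff: 4*3 - 2*4 = 12 - 8 = 4
|a wedge b|^2 = (-12)^2 + (-5)^2 + 4^2
= 144 + 25 + 16
= 185


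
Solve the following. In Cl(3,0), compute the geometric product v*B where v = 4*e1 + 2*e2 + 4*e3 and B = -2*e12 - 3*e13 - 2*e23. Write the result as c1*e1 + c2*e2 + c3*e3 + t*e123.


vB has grade-1 (vector) and grade-3 (trivector) parts: vB = (v _| B) + (v ^ B).
Vector part <vB>_1:
  e1: -v2*b12 - v3*b13 = -(2)*(-2) - (4)*(-3) = 16
  e2: v1*b12 - v3*b23 = (4)*(-2) - (4)*(-2) = 0
  e3: v1*b13 + v2*b23 = (4)*(-3) + (2)*(-2) = -16
Trivector part <vB>_3:
  e123: v1*b23 - v2*b13 + v3*b12 = (4)*(-2) - (2)*(-3) + (4)*(-2) = -10
vB = 16*e1 + 0*e2 - 16*e3 - 10*e123


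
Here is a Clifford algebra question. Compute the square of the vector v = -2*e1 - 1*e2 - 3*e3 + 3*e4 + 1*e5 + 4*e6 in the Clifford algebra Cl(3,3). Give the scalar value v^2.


v^2 = sum of c_i^2 * e_i^2
Positive signature terms (e_i^2 = +1): (-2)^2 + (-1)^2 + (-3)^2 = 14
Negative signature terms (e_j^2 = -1): 3^2 + 1^2 + 4^2 = 26
v^2 = 14 - 26 = -12


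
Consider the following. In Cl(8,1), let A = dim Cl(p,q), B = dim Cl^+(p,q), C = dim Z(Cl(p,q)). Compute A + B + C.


n = 8 + 1 = 9
Total dim = 2^9 = 512
Even subalgebra dim = 2^8 = 256
n is odd, so center dim = 2
Sum = 512 + 256 + 2 = 770


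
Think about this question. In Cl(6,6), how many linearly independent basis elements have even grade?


Even subalgebra dimension = 2^(n-1)
n = 6 + 6 = 12
2^(12 - 1) = 2^11 = 2048
Verification: sum of C(12,k) for even k = 1 + 66 + 495 + 924 + 495 + 66 + 1 = 2048
Result = 2048


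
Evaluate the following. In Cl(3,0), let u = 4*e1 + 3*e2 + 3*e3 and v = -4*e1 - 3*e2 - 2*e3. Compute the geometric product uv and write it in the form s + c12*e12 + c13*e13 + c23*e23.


In Cl(3,0): e_i^2 = 1, e_ie_j = -e_je_i for i != j.
Scalar part = u . v = 4*(-4) + 3*(-3) + 3*(-2)
= -16 + (-9) + (-6) = -31
e12 coeff = 4*(-3) - 3*(-4) = -12 - (-12) = 0
e13 coeff = 4*(-2) - 3*(-4) = -8 - (-12) = 4
e23 coeff = 3*(-2) - 3*(-3) = -6 - (-9) = 3
uv = -31 + 0*e12 + 4*e13 + 3*e23


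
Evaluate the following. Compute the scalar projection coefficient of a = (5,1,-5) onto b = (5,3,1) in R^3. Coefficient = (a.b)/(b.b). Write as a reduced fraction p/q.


Projection coefficient = (a . b) / (b . b)
a . b = 5*5 + 1*3 + (-5)*1
= 25 + 3 + (-5) = 23
b . b = 5^2 + 3^2 + 1^2
= 25 + 9 + 1 = 35
Coefficient = 23/35
In lowest terms: 23/35


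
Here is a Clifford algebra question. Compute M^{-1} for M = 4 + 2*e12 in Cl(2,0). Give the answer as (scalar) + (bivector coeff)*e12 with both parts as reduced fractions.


M = 4 + 2*e12, where e12^2 = -1.
Since M commutes with its reverse ~M = a - b*e12, M * ~M = a^2 - b^2*e12^2 = a^2 + b^2.
So M^{-1} = ~M / (a^2 + b^2) = (a - b*e12)/(a^2 + b^2).
a^2 + b^2 = 16 + 4 = 20
Scalar part = 4/20 = 1/5
Bivector coeff = -2/20 = -1/10
M^{-1} = 1/5 - 1/10*e12


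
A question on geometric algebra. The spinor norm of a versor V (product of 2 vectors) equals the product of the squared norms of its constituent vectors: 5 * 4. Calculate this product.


Spinor norm N(V) = |v1|^2 * |v2|^2 * ... * |v2|^2
= 5 * 4
Running product: 5, 20
N(V) = 20


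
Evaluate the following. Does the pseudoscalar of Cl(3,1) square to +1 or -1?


The pseudoscalar I = e1...e_n (product of all n generators) of Cl(p,q) satisfies I^2 = (-1)^(q + n(n-1)/2).
p = 3, q = 1, n = p + q = 4
n(n-1)/2 = 4 * 3 / 2 = 6
Exponent = q + n(n-1)/2 = 1 + 6 = 7
I^2 = (-1)^7 = -1


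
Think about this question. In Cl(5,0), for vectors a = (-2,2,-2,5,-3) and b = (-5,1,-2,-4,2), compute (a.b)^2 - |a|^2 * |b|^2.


a . b = (-2)*(-5) + 2*1 + (-2)*(-2) + 5*(-4) + (-3)*2
= 10 + 2 + 4 + (-20) + (-6) = -10
|a|^2 = (-2)^2 + 2^2 + (-2)^2 + 5^2 + (-3)^2 = 46
|b|^2 = (-5)^2 + 1^2 + (-2)^2 + (-4)^2 + 2^2 = 50
(a.b)^2 = (-10)^2 = 100
|a|^2 * |b|^2 = 46 * 50 = 2300
Result = 100 - 2300 = -2200


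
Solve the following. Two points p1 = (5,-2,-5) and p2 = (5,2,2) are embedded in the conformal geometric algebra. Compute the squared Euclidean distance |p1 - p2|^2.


p1 - p2 = (0, -4, -7)
|p1 - p2|^2 = 0^2 + (-4)^2 + (-7)^2
= 0 + 16 + 49
= 65


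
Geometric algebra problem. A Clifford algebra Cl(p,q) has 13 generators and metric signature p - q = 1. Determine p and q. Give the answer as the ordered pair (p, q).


We need p + q = 13 and p - q = 1.
Adding: 2p = 13 + 1 = 14, so p = 7.
Then q = 13 - 7 = 6.
(p, q) = (7, 6)


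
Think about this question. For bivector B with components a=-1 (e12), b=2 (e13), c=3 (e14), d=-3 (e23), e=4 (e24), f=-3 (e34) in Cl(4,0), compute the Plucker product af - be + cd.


Plucker relation: af - be + cd
a*f = (-1)*(-3) = 3
b*e = 2*4 = 8
c*d = 3*(-3) = -9
af - be + cd = 3 - 8 + (-9)
= -14


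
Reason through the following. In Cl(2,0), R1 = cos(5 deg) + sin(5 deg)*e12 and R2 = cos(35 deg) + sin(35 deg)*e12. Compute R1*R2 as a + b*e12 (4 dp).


Same-plane rotors commute and their half-angles add:
R1*R2 = cos(a1 + a2) + sin(a1 + a2)*e12.
a1 + a2 = 5 + 35 = 40 deg
cos(40 deg) = 0.7660
sin(40 deg) = 0.6428
R1*R2 = 0.7660 + 0.6428*e12


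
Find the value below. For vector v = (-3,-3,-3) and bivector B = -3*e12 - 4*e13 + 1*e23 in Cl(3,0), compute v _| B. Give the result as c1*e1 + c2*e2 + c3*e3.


Left contraction v _| B = <vB>_1 (grade-1 part of the geometric product vB).
Using e1_|e12 = e2, e2_|e12 = -e1, e1_|e13 = e3, e3_|e13 = -e1, e2_|e23 = e3, e3_|e23 = -e2:
e1 coeff: -v2*b12 - v3*b13 = -(-3)*(-3) - (-3)*(-4) = -21
e2 coeff: v1*b12 - v3*b23 = (-3)*(-3) - (-3)*(1) = 12
e3 coeff: v1*b13 + v2*b23 = (-3)*(-4) + (-3)*(1) = 9
v _| B = -21*e1 + 12*e2 + 9*e3


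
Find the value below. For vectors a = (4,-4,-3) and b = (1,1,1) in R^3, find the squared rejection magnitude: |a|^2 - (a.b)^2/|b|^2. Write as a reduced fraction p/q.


|a|^2 = 4^2 + (-4)^2 + (-3)^2 = 41
|b|^2 = 1^2 + 1^2 + 1^2 = 3
a . b = 4*1 + (-4)*1 + (-3)*1 = -3
(a.b)^2 = (-3)^2 = 9
|rej|^2 = 41 - 9/3
= (123 - 9)/3
= 114/3
In lowest terms: 38/1


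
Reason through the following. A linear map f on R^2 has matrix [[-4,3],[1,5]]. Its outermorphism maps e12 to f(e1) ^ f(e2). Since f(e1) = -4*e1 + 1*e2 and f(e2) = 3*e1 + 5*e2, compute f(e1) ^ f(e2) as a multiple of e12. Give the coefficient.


The outermorphism of a linear map f sends e1^e2 to f(e1)^f(e2).
f(e1) = -4*e1 + 1*e2
f(e2) = 3*e1 + 5*e2
f(e1) ^ f(e2) = (-4*e1 + 1*e2) ^ (3*e1 + 5*e2)
= (-4)*5*e12 + 1*3*e21
= (-20 - 3)*e12
= -23*e12
Coefficient = -23


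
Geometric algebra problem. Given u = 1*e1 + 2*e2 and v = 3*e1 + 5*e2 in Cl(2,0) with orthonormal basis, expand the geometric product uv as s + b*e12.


Expand: (1*e1 + 2*e2)(3*e1 + 5*e2)
= 1*3*e1e1 + 1*5*e1e2 + 2*3*e2e1 + 2*5*e2e2
Using e1^2 = e2^2 = 1, e2e1 = -e1e2:
Scalar part s = 1*3 + 2*5 = 3 + 10 = 13
Bivector part b = 1*5 - 2*3 = 5 - 6 = -1
uv = 13 - 1*e12


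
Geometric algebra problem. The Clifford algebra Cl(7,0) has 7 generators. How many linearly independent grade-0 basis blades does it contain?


Number of grade-k basis blades in Cl(p,q) with n = p + q is C(n, k).
n = 7 + 0 = 7
C(7, 0) = 7! / (0! * 7!)
= 5040 / (1 * 5040)
= 1


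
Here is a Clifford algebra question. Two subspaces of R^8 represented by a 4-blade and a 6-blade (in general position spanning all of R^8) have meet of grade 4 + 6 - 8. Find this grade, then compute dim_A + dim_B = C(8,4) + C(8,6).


Meet grade = grade(A) + grade(B) - n
= 4 + 6 - 8 = 2
C(8,4) = 70
C(8,6) = 28
dim_A + dim_B = 70 + 28 = 98


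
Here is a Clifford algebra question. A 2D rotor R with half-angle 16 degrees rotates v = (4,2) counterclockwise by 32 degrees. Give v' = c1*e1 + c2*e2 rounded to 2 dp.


Rotor R = cos(16deg) - sin(16deg)*e12
Rotation angle theta = 2 * 16 = 32 degrees
v' = R*v*~R rotates v by theta.
cos(32deg) = 0.8480, sin(32deg) = 0.5299
v'_1 = 4*cos(32deg) - 2*sin(32deg)
= 4*0.8480 - 2*0.5299
= 2.33
v'_2 = 4*sin(32deg) + 2*cos(32deg)
= 4*0.5299 + 2*0.8480
= 3.82
v' = 2.33*e1 + 3.82*e2


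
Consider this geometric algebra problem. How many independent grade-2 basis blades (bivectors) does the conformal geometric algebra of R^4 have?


The conformal model of R^4 uses Cl(5,1) with m = 4 + 2 = 6 generators.
Number of grade-2 blades = C(m, 2) = C(6, 2)
= 6*5/2 = 15


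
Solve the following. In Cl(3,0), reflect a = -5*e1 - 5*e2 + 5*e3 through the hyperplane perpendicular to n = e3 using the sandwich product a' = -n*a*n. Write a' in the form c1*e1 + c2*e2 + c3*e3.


Reflection formula: a' = -n*a*n, with n = e3 (unit vector, n^2 = 1).
For reflection through hyperplane perp to e3:
The component along e3 flips sign, others stay.
a = (-5, -5, 5)
a' = (-5, -5, -5)
a' = -5*e1 - 5*e2 - 5*e3


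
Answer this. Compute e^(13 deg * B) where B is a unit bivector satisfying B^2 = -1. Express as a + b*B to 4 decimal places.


For a unit bivector B with B^2 = -1, the exponential series gives
e^(theta*B) = cos(theta) + sin(theta)*B (the GA analogue of Euler's formula).
theta = 13 degrees = 0.226893 rad
cos(13 deg) = 0.9744
sin(13 deg) = 0.2250
exp(theta*B) = 0.9744 + 0.2250*B


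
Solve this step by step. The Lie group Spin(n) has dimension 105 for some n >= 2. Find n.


dim Spin(n) = dim so(n) = n(n-1)/2.
Solve n(n-1)/2 = 105, i.e. n^2 - n - 210 = 0.
Discriminant = 1 + 8*105 = 841
n = (1 + sqrt(841))/2 = (1 + 29)/2 = 15


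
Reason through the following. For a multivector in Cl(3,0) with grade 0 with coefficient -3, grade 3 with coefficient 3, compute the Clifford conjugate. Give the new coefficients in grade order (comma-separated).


Clifford conjugate sign for grade k: (-1)^(k(k+1)/2)
Grade 0: (-1)^(0*1/2) = (-1)^0 = 1, coeff -3 -> -3
Grade 3: (-1)^(3*4/2) = (-1)^6 = 1, coeff 3 -> 3
Conjugated coefficients: -3, 3


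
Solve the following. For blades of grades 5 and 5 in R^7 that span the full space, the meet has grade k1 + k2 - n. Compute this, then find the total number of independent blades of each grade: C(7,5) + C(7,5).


Meet grade = grade(A) + grade(B) - n
= 5 + 5 - 7 = 3
C(7,5) = 21
C(7,5) = 21
dim_A + dim_B = 21 + 21 = 42


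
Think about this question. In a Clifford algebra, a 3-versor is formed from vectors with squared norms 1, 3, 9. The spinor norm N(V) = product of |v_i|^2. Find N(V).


Spinor norm N(V) = |v1|^2 * |v2|^2 * ... * |v3|^2
= 1 * 3 * 9
Running product: 1, 3, 27
N(V) = 27


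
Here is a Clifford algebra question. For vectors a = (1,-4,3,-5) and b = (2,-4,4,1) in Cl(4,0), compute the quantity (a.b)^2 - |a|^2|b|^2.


a . b = 1*2 + (-4)*(-4) + 3*4 + (-5)*1
= 2 + 16 + 12 + (-5) = 25
|a|^2 = 1^2 + (-4)^2 + 3^2 + (-5)^2 = 51
|b|^2 = 2^2 + (-4)^2 + 4^2 + 1^2 = 37
(a.b)^2 = 25^2 = 625
|a|^2 * |b|^2 = 51 * 37 = 1887
Result = 625 - 1887 = -1262


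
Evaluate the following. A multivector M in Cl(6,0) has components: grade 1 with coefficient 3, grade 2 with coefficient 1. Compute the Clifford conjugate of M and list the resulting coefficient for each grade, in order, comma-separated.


Clifford conjugate sign for grade k: (-1)^(k(k+1)/2)
Grade 1: (-1)^(1*2/2) = (-1)^1 = -1, coeff 3 -> -3
Grade 2: (-1)^(2*3/2) = (-1)^3 = -1, coeff 1 -> -1
Conjugated coefficients: -3, -1


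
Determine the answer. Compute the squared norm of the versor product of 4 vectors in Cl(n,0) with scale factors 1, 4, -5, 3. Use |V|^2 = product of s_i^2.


Each vector v_i has |v_i|^2 = s_i^2
Squared scales: 1^2 = 1, 4^2 = 16, (-5)^2 = 25, 3^2 = 9
|V|^2 = 1 * 16 * 25 * 9
= 3600


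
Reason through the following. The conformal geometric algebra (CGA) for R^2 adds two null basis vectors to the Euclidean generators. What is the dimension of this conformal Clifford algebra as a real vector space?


The conformal model of R^2 uses Cl(3,1): the 2 Euclidean generators plus two extra orthogonal generators e+ (e+^2 = +1) and e- (e-^2 = -1), from which the null vectors e0, einf are built.
Number of generators m = 2 + 2 = 4.
dim Cl(p,q) = 2^m = 2^4 = 16


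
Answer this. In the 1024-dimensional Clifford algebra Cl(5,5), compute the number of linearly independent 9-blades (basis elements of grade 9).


Number of grade-k basis blades in Cl(p,q) with n = p + q is C(n, k).
n = 5 + 5 = 10
C(10, 9) = 10! / (9! * 1!)
= 3628800 / (362880 * 1)
= 10


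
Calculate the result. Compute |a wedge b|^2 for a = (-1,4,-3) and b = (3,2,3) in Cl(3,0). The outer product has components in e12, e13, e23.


a wedge b = (a1*b2 - a2*b1)*e12 + (a1*b3 - a3*b1)*e13 + (a2*b3 - a3*b2)*e23
e12 coeff: (-1)*2 - 4*3 = -2 - 12 = -14
e13 coeff: (-1)*3 - (-3)*3 = -3 - (-9) = 6
e23 coeff: 4*3 - (-3)*2 = 12 - (-6) = 18
|a wedge b|^2 = (-14)^2 + 6^2 + 18^2
= 196 + 36 + 324
= 556


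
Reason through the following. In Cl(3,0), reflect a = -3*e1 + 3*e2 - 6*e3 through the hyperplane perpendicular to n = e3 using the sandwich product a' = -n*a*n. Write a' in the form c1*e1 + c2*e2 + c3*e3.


Reflection formula: a' = -n*a*n, with n = e3 (unit vector, n^2 = 1).
For reflection through hyperplane perp to e3:
The component along e3 flips sign, others stay.
a = (-3, 3, -6)
a' = (-3, 3, 6)
a' = -3*e1 + 3*e2 + 6*e3


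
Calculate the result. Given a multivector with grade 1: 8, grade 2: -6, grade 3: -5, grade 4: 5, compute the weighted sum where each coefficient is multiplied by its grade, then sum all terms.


Grade-weighted sum = sum of grade_k * coefficient_k
1*8 = 8
2*(-6) = -12
3*(-5) = -15
4*5 = 20
Total = 8 + (-12) + (-15) + 20 = 1


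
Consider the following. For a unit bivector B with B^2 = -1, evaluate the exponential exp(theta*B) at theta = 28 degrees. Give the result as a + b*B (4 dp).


For a unit bivector B with B^2 = -1, the exponential series gives
e^(theta*B) = cos(theta) + sin(theta)*B (the GA analogue of Euler's formula).
theta = 28 degrees = 0.488692 rad
cos(28 deg) = 0.8829
sin(28 deg) = 0.4695
exp(theta*B) = 0.8829 + 0.4695*B


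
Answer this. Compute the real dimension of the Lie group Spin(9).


Spin(n) double-covers SO(n); both have Lie algebra so(n) of dimension n(n-1)/2.
n = 9
n(n-1) = 9 * 8 = 72
dim Spin(9) = 72/2 = 36


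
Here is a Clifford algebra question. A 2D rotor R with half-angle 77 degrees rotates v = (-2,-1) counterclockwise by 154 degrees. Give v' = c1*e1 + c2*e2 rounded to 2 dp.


Rotor R = cos(77deg) - sin(77deg)*e12
Rotation angle theta = 2 * 77 = 154 degrees
v' = R*v*~R rotates v by theta.
cos(154deg) = -0.8988, sin(154deg) = 0.4384
v'_1 = -2*cos(154deg) - (-1)*sin(154deg)
= -2*(-0.8988) - (-1)*0.4384
= 2.24
v'_2 = -2*sin(154deg) + (-1)*cos(154deg)
= -2*0.4384 + (-1)*(-0.8988)
= 0.02
v' = 2.24*e1 + 0.02*e2


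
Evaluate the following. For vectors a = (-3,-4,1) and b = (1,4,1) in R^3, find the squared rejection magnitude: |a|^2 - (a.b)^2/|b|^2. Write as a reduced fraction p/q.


|a|^2 = (-3)^2 + (-4)^2 + 1^2 = 26
|b|^2 = 1^2 + 4^2 + 1^2 = 18
a . b = (-3)*1 + (-4)*4 + 1*1 = -18
(a.b)^2 = (-18)^2 = 324
|rej|^2 = 26 - 324/18
= (468 - 324)/18
= 144/18
In lowest terms: 8/1


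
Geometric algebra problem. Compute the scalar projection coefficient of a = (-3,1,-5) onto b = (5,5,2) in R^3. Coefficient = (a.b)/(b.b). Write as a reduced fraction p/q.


Projection coefficient = (a . b) / (b . b)
a . b = (-3)*5 + 1*5 + (-5)*2
= -15 + 5 + (-10) = -20
b . b = 5^2 + 5^2 + 2^2
= 25 + 25 + 4 = 54
Coefficient = -20/54
In lowest terms: -10/27


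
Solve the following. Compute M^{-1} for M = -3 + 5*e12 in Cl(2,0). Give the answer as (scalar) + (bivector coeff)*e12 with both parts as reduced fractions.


M = -3 + 5*e12, where e12^2 = -1.
Since M commutes with its reverse ~M = a - b*e12, M * ~M = a^2 - b^2*e12^2 = a^2 + b^2.
So M^{-1} = ~M / (a^2 + b^2) = (a - b*e12)/(a^2 + b^2).
a^2 + b^2 = 9 + 25 = 34
Scalar part = -3/34 = -3/34
Bivector coeff = -5/34 = -5/34
M^{-1} = -3/34 - 5/34*e12
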